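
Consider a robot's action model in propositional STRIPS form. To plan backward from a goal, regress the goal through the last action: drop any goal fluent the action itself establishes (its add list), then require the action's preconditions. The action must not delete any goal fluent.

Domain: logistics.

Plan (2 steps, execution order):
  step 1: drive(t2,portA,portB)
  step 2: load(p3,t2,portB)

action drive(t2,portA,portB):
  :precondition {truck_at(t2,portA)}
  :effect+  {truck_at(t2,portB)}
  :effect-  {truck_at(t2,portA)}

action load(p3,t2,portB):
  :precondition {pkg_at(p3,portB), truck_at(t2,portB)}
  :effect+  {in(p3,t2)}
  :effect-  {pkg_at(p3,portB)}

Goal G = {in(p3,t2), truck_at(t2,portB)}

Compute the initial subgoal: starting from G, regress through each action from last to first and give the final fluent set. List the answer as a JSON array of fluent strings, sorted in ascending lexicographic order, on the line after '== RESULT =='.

Regress step by step:
  through step 2 (load(p3,t2,portB)): drop {in(p3,t2)}, keep {truck_at(t2,portB)}, require {pkg_at(p3,portB), truck_at(t2,portB)}
    → {pkg_at(p3,portB), truck_at(t2,portB)}
  through step 1 (drive(t2,portA,portB)): drop {truck_at(t2,portB)}, keep {pkg_at(p3,portB)}, require {truck_at(t2,portA)}
    → {pkg_at(p3,portB), truck_at(t2,portA)}

== RESULT ==
["pkg_at(p3,portB)", "truck_at(t2,portA)"]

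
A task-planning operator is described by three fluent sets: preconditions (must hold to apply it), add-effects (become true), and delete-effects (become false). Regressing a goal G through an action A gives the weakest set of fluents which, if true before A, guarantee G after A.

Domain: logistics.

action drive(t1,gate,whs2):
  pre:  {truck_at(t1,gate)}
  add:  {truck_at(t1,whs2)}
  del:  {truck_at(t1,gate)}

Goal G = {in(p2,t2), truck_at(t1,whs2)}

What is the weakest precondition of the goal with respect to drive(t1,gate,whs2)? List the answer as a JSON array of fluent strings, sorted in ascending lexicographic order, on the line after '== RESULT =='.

Compute (G \ add) ∪ pre:
  G ∩ del = {}  (empty — regression defined)
  G \ add = {in(p2,t2), truck_at(t1,whs2)} \ {truck_at(t1,whs2)} = {in(p2,t2)}
  ∪ pre   = {in(p2,t2)} ∪ {truck_at(t1,gate)}
          = {in(p2,t2), truck_at(t1,gate)}

== RESULT ==
["in(p2,t2)", "truck_at(t1,gate)"]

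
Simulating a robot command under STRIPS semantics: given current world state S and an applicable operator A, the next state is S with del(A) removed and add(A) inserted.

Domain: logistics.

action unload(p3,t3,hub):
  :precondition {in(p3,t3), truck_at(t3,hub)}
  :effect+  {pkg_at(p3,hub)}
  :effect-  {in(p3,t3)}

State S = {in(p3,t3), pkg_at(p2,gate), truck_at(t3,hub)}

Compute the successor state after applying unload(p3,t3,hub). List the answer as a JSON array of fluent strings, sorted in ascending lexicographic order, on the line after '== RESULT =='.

Compute (S \ del) ∪ add:
  pre ⊆ S: {in(p3,t3), truck_at(t3,hub)} ⊆ S  — applicable
  S \ del = {pkg_at(p2,gate), truck_at(t3,hub)}
  ∪ add   = {pkg_at(p2,gate), pkg_at(p3,hub), truck_at(t3,hub)}

== RESULT ==
["pkg_at(p2,gate)", "pkg_at(p3,hub)", "truck_at(t3,hub)"]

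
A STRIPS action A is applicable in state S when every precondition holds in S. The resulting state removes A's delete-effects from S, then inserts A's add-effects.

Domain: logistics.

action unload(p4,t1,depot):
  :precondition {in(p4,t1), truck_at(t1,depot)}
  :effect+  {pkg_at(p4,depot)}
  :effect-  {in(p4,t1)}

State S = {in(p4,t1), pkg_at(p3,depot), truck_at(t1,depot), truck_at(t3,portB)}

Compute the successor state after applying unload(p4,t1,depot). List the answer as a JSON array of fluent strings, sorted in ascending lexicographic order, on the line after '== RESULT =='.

Progress:
  pre ⊆ S: {in(p4,t1), truck_at(t1,depot)} ⊆ S  — applicable
  S \ del = {pkg_at(p3,depot), truck_at(t1,depot), truck_at(t3,portB)}
  ∪ add   = {pkg_at(p3,depot), pkg_at(p4,depot), truck_at(t1,depot), truck_at(t3,portB)}

== RESULT ==
["pkg_at(p3,depot)", "pkg_at(p4,depot)", "truck_at(t1,depot)", "truck_at(t3,portB)"]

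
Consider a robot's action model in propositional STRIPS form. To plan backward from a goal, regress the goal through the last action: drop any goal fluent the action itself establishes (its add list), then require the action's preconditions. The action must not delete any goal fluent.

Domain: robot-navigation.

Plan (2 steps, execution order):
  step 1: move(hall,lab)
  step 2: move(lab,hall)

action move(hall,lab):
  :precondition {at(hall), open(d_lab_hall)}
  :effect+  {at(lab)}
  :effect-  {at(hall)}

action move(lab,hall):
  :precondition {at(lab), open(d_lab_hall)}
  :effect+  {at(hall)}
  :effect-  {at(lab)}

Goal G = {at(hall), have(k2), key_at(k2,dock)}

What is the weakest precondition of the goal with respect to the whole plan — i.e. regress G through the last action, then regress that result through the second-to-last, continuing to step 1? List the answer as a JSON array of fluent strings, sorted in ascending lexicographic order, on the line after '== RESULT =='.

Regress step by step:
  through step 2 (move(lab,hall)): drop {at(hall)}, keep {have(k2), key_at(k2,dock)}, require {at(lab), open(d_lab_hall)}
    → {at(lab), have(k2), key_at(k2,dock), open(d_lab_hall)}
  through step 1 (move(hall,lab)): drop {at(lab)}, keep {have(k2), key_at(k2,dock), open(d_lab_hall)}, require {at(hall), open(d_lab_hall)}
    → {at(hall), have(k2), key_at(k2,dock), open(d_lab_hall)}

== RESULT ==
["at(hall)", "have(k2)", "key_at(k2,dock)", "open(d_lab_hall)"]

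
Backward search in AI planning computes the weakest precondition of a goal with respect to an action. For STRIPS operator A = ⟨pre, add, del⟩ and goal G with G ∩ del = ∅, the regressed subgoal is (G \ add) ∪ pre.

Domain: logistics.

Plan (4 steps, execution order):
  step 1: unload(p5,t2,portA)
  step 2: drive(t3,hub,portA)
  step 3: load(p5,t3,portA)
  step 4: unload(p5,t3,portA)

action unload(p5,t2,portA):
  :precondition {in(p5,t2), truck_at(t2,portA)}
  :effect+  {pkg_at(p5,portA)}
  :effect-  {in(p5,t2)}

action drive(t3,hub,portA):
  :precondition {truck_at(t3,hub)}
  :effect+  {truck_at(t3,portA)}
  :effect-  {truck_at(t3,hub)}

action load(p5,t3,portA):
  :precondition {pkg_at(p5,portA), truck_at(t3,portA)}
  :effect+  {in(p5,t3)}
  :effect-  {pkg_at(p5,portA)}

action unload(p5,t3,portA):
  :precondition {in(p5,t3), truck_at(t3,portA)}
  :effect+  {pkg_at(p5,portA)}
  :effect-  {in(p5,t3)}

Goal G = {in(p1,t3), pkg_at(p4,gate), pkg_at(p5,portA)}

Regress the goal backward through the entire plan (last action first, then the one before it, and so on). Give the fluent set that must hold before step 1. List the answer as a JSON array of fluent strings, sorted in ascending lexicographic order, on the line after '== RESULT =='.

Work backward from the goal:
  through step 4 (unload(p5,t3,portA)): drop {pkg_at(p5,portA)}, keep {in(p1,t3), pkg_at(p4,gate)}, require {in(p5,t3), truck_at(t3,portA)}
    → {in(p1,t3), in(p5,t3), pkg_at(p4,gate), truck_at(t3,portA)}
  through step 3 (load(p5,t3,portA)): drop {in(p5,t3)}, keep {in(p1,t3), pkg_at(p4,gate), truck_at(t3,portA)}, require {pkg_at(p5,portA), truck_at(t3,portA)}
    → {in(p1,t3), pkg_at(p4,gate), pkg_at(p5,portA), truck_at(t3,portA)}
  through step 2 (drive(t3,hub,portA)): drop {truck_at(t3,portA)}, keep {in(p1,t3), pkg_at(p4,gate), pkg_at(p5,portA)}, require {truck_at(t3,hub)}
    → {in(p1,t3), pkg_at(p4,gate), pkg_at(p5,portA), truck_at(t3,hub)}
  through step 1 (unload(p5,t2,portA)): drop {pkg_at(p5,portA)}, keep {in(p1,t3), pkg_at(p4,gate), truck_at(t3,hub)}, require {in(p5,t2), truck_at(t2,portA)}
    → {in(p1,t3), in(p5,t2), pkg_at(p4,gate), truck_at(t2,portA), truck_at(t3,hub)}

== RESULT ==
["in(p1,t3)", "in(p5,t2)", "pkg_at(p4,gate)", "truck_at(t2,portA)", "truck_at(t3,hub)"]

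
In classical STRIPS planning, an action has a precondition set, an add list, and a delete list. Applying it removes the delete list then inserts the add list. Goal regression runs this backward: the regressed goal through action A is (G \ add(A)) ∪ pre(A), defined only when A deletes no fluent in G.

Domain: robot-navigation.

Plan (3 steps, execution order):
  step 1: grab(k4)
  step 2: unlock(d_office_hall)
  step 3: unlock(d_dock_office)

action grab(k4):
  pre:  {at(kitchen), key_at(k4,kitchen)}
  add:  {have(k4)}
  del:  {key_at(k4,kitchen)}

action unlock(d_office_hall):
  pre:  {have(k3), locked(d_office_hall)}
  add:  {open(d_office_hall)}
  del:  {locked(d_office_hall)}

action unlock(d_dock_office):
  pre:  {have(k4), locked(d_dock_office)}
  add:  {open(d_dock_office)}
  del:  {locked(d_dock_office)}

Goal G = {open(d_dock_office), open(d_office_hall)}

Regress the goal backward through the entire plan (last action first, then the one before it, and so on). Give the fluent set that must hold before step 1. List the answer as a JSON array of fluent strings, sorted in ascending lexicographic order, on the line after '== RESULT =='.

Regress step by step:
  through step 3 (unlock(d_dock_office)): drop {open(d_dock_office)}, keep {open(d_office_hall)}, require {have(k4), locked(d_dock_office)}
    → {have(k4), locked(d_dock_office), open(d_office_hall)}
  through step 2 (unlock(d_office_hall)): drop {open(d_office_hall)}, keep {have(k4), locked(d_dock_office)}, require {have(k3), locked(d_office_hall)}
    → {have(k3), have(k4), locked(d_dock_office), locked(d_office_hall)}
  through step 1 (grab(k4)): drop {have(k4)}, keep {have(k3), locked(d_dock_office), locked(d_office_hall)}, require {at(kitchen), key_at(k4,kitchen)}
    → {at(kitchen), have(k3), key_at(k4,kitchen), locked(d_dock_office), locked(d_office_hall)}

== RESULT ==
["at(kitchen)", "have(k3)", "key_at(k4,kitchen)", "locked(d_dock_office)", "locked(d_office_hall)"]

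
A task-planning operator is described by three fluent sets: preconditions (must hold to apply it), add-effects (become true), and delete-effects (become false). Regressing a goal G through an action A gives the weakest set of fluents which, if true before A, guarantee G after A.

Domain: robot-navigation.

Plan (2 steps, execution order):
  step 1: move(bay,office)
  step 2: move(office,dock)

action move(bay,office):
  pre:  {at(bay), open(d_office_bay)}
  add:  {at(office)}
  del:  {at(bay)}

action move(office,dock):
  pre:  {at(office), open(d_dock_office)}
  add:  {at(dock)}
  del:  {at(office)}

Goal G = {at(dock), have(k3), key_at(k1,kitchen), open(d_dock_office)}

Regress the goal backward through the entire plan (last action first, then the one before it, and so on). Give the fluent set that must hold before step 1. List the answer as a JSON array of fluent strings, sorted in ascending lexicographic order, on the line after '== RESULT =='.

Regress step by step:
  through step 2 (move(office,dock)): drop {at(dock)}, keep {have(k3), key_at(k1,kitchen), open(d_dock_office)}, require {at(office), open(d_dock_office)}
    → {at(office), have(k3), key_at(k1,kitchen), open(d_dock_office)}
  through step 1 (move(bay,office)): drop {at(office)}, keep {have(k3), key_at(k1,kitchen), open(d_dock_office)}, require {at(bay), open(d_office_bay)}
    → {at(bay), have(k3), key_at(k1,kitchen), open(d_dock_office), open(d_office_bay)}

== RESULT ==
["at(bay)", "have(k3)", "key_at(k1,kitchen)", "open(d_dock_office)", "open(d_office_bay)"]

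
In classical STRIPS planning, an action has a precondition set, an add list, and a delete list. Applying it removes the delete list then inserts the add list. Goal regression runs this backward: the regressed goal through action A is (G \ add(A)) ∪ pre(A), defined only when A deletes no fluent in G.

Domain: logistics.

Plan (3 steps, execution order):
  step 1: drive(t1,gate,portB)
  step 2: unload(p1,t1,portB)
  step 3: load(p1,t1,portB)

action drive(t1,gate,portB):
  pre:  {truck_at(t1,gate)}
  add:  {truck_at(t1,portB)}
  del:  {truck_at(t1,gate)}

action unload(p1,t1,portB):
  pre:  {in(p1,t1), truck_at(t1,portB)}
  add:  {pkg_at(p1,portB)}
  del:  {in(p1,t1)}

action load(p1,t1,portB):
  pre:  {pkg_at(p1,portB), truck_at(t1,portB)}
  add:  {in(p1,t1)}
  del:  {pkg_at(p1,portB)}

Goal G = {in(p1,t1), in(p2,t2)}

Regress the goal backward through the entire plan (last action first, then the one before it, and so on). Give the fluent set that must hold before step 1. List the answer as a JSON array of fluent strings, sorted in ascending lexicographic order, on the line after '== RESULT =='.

Regress step by step:
  through step 3 (load(p1,t1,portB)): drop {in(p1,t1)}, keep {in(p2,t2)}, require {pkg_at(p1,portB), truck_at(t1,portB)}
    → {in(p2,t2), pkg_at(p1,portB), truck_at(t1,portB)}
  through step 2 (unload(p1,t1,portB)): drop {pkg_at(p1,portB)}, keep {in(p2,t2), truck_at(t1,portB)}, require {in(p1,t1), truck_at(t1,portB)}
    → {in(p1,t1), in(p2,t2), truck_at(t1,portB)}
  through step 1 (drive(t1,gate,portB)): drop {truck_at(t1,portB)}, keep {in(p1,t1), in(p2,t2)}, require {truck_at(t1,gate)}
    → {in(p1,t1), in(p2,t2), truck_at(t1,gate)}

== RESULT ==
["in(p1,t1)", "in(p2,t2)", "truck_at(t1,gate)"]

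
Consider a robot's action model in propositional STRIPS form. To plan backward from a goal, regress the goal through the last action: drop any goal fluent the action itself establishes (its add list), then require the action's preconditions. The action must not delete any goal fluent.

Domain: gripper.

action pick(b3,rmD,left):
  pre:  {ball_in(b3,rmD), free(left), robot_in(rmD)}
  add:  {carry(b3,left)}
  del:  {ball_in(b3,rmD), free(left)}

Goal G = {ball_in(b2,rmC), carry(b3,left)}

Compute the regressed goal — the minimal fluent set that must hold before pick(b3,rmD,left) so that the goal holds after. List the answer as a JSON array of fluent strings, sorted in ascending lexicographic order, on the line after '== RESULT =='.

Compute (G \ add) ∪ pre:
  G ∩ del = {}  (empty — regression defined)
  G \ add = {ball_in(b2,rmC), carry(b3,left)} \ {carry(b3,left)} = {ball_in(b2,rmC)}
  ∪ pre   = {ball_in(b2,rmC)} ∪ {ball_in(b3,rmD), free(left), robot_in(rmD)}
          = {ball_in(b2,rmC), ball_in(b3,rmD), free(left), robot_in(rmD)}

== RESULT ==
["ball_in(b2,rmC)", "ball_in(b3,rmD)", "free(left)", "robot_in(rmD)"]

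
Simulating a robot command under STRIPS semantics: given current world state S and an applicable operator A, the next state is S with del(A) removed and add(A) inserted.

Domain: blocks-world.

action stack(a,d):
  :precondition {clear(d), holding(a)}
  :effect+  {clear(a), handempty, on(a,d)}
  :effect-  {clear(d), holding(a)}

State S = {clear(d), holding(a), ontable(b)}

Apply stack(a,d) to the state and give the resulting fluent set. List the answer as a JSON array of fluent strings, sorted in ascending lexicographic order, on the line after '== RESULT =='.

Compute (S \ del) ∪ add:
  pre ⊆ S: {clear(d), holding(a)} ⊆ S  — applicable
  S \ del = {ontable(b)}
  ∪ add   = {clear(a), handempty, on(a,d), ontable(b)}

== RESULT ==
["clear(a)", "handempty", "on(a,d)", "ontable(b)"]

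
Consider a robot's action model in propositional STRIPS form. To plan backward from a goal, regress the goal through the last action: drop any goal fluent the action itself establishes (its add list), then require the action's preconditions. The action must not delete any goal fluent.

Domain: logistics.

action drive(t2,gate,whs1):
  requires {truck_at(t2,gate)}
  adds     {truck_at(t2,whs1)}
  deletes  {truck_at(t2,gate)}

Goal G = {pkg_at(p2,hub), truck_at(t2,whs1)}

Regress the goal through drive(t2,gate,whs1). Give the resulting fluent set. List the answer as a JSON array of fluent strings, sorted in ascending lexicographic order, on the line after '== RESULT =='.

Compute (G \ add) ∪ pre:
  G ∩ del = {}  (empty — regression defined)
  G \ add = {pkg_at(p2,hub), truck_at(t2,whs1)} \ {truck_at(t2,whs1)} = {pkg_at(p2,hub)}
  ∪ pre   = {pkg_at(p2,hub)} ∪ {truck_at(t2,gate)}
          = {pkg_at(p2,hub), truck_at(t2,gate)}

== RESULT ==
["pkg_at(p2,hub)", "truck_at(t2,gate)"]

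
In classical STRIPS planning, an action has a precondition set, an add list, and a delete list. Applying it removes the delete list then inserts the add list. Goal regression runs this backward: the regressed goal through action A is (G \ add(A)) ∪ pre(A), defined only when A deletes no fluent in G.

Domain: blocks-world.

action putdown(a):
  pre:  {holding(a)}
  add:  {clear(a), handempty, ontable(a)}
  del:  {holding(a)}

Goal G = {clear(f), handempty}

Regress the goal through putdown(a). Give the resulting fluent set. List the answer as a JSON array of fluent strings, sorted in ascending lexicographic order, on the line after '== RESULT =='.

Regress:
  G ∩ del = {}  (empty — regression defined)
  G \ add = {clear(f), handempty} \ {clear(a), handempty, ontable(a)} = {clear(f)}
  ∪ pre   = {clear(f)} ∪ {holding(a)}
          = {clear(f), holding(a)}

== RESULT ==
["clear(f)", "holding(a)"]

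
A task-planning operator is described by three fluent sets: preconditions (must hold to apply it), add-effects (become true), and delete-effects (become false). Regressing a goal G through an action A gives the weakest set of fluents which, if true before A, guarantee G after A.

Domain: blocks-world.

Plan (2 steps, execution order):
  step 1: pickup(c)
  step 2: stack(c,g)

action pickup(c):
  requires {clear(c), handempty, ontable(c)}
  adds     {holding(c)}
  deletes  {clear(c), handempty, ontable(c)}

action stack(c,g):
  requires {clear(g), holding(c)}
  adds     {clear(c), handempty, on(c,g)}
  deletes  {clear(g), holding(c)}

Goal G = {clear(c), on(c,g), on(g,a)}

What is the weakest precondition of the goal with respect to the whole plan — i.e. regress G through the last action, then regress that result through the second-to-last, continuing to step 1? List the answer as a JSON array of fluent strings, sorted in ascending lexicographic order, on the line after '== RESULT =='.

Work backward from the goal:
  through step 2 (stack(c,g)): drop {clear(c), on(c,g)}, keep {on(g,a)}, require {clear(g), holding(c)}
    → {clear(g), holding(c), on(g,a)}
  through step 1 (pickup(c)): drop {holding(c)}, keep {clear(g), on(g,a)}, require {clear(c), handempty, ontable(c)}
    → {clear(c), clear(g), handempty, on(g,a), ontable(c)}

== RESULT ==
["clear(c)", "clear(g)", "handempty", "on(g,a)", "ontable(c)"]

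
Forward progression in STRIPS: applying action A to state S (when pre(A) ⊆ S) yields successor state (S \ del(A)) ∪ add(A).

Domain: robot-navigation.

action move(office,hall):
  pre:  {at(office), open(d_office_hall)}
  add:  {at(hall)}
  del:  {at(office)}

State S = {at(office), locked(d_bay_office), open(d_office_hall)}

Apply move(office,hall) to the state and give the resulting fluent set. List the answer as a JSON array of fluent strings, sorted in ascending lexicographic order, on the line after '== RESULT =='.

Compute (S \ del) ∪ add:
  pre ⊆ S: {at(office), open(d_office_hall)} ⊆ S  — applicable
  S \ del = {locked(d_bay_office), open(d_office_hall)}
  ∪ add   = {at(hall), locked(d_bay_office), open(d_office_hall)}

== RESULT ==
["at(hall)", "locked(d_bay_office)", "open(d_office_hall)"]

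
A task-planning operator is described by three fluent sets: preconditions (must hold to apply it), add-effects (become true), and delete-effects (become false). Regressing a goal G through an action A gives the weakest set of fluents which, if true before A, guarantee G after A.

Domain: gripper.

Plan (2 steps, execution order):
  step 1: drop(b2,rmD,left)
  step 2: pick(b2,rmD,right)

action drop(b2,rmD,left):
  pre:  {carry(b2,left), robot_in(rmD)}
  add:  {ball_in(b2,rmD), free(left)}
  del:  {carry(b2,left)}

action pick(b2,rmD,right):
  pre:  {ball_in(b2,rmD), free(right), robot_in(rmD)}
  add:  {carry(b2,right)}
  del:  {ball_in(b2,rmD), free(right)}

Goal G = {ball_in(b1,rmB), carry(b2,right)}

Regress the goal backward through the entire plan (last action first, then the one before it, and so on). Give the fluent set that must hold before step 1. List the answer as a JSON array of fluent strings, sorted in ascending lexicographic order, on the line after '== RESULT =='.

Regress step by step:
  through step 2 (pick(b2,rmD,right)): drop {carry(b2,right)}, keep {ball_in(b1,rmB)}, require {ball_in(b2,rmD), free(right), robot_in(rmD)}
    → {ball_in(b1,rmB), ball_in(b2,rmD), free(right), robot_in(rmD)}
  through step 1 (drop(b2,rmD,left)): drop {ball_in(b2,rmD)}, keep {ball_in(b1,rmB), free(right), robot_in(rmD)}, require {carry(b2,left), robot_in(rmD)}
    → {ball_in(b1,rmB), carry(b2,left), free(right), robot_in(rmD)}

== RESULT ==
["ball_in(b1,rmB)", "carry(b2,left)", "free(right)", "robot_in(rmD)"]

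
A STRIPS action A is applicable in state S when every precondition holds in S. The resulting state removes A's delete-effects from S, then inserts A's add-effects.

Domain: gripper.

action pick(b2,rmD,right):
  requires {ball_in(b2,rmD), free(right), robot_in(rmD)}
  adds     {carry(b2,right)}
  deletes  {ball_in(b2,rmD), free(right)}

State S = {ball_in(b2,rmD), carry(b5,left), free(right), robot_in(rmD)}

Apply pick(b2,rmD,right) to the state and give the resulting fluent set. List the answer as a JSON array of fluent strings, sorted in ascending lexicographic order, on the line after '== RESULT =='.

Compute (S \ del) ∪ add:
  pre ⊆ S: {ball_in(b2,rmD), free(right), robot_in(rmD)} ⊆ S  — applicable
  S \ del = {carry(b5,left), robot_in(rmD)}
  ∪ add   = {carry(b2,right), carry(b5,left), robot_in(rmD)}

== RESULT ==
["carry(b2,right)", "carry(b5,left)", "robot_in(rmD)"]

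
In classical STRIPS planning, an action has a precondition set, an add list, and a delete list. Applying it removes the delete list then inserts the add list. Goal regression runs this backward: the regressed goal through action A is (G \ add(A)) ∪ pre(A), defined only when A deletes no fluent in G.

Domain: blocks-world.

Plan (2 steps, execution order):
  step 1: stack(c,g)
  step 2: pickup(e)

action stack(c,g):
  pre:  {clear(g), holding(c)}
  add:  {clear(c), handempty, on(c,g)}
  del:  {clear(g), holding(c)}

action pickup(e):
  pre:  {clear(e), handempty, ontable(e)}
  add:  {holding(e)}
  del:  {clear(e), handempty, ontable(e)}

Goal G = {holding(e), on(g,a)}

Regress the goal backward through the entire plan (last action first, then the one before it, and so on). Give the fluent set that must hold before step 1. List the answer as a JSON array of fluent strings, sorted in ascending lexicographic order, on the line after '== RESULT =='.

Work backward from the goal:
  through step 2 (pickup(e)): drop {holding(e)}, keep {on(g,a)}, require {clear(e), handempty, ontable(e)}
    → {clear(e), handempty, on(g,a), ontable(e)}
  through step 1 (stack(c,g)): drop {handempty}, keep {clear(e), on(g,a), ontable(e)}, require {clear(g), holding(c)}
    → {clear(e), clear(g), holding(c), on(g,a), ontable(e)}

== RESULT ==
["clear(e)", "clear(g)", "holding(c)", "on(g,a)", "ontable(e)"]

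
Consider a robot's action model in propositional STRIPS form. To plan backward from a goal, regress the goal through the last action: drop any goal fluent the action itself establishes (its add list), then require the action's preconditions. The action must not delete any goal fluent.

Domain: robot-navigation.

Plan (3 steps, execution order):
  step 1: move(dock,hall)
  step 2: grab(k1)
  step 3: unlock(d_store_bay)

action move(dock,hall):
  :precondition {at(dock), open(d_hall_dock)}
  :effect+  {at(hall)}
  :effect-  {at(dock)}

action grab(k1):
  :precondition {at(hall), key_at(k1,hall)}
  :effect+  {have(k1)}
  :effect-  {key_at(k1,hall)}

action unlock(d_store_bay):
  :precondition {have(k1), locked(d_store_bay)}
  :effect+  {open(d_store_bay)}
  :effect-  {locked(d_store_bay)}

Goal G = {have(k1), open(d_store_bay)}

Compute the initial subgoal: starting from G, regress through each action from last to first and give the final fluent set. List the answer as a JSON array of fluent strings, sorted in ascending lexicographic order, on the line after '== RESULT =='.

Regress step by step:
  through step 3 (unlock(d_store_bay)): drop {open(d_store_bay)}, keep {have(k1)}, require {have(k1), locked(d_store_bay)}
    → {have(k1), locked(d_store_bay)}
  through step 2 (grab(k1)): drop {have(k1)}, keep {locked(d_store_bay)}, require {at(hall), key_at(k1,hall)}
    → {at(hall), key_at(k1,hall), locked(d_store_bay)}
  through step 1 (move(dock,hall)): drop {at(hall)}, keep {key_at(k1,hall), locked(d_store_bay)}, require {at(dock), open(d_hall_dock)}
    → {at(dock), key_at(k1,hall), locked(d_store_bay), open(d_hall_dock)}

== RESULT ==
["at(dock)", "key_at(k1,hall)", "locked(d_store_bay)", "open(d_hall_dock)"]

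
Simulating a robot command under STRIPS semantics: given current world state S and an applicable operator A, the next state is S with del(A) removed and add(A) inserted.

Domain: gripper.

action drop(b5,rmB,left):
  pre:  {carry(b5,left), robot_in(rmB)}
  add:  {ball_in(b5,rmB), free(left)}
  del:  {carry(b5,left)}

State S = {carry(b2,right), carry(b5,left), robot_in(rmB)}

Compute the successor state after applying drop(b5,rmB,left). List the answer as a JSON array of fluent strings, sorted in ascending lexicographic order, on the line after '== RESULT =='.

Progress:
  pre ⊆ S: {carry(b5,left), robot_in(rmB)} ⊆ S  — applicable
  S \ del = {carry(b2,right), robot_in(rmB)}
  ∪ add   = {ball_in(b5,rmB), carry(b2,right), free(left), robot_in(rmB)}

== RESULT ==
["ball_in(b5,rmB)", "carry(b2,right)", "free(left)", "robot_in(rmB)"]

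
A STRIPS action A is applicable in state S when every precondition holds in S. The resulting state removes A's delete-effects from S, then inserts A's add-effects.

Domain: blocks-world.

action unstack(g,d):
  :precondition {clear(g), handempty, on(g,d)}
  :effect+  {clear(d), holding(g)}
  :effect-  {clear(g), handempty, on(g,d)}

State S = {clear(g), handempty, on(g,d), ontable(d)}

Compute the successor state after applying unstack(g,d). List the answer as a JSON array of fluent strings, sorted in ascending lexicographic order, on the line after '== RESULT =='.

Compute (S \ del) ∪ add:
  pre ⊆ S: {clear(g), handempty, on(g,d)} ⊆ S  — applicable
  S \ del = {ontable(d)}
  ∪ add   = {clear(d), holding(g), ontable(d)}

== RESULT ==
["clear(d)", "holding(g)", "ontable(d)"]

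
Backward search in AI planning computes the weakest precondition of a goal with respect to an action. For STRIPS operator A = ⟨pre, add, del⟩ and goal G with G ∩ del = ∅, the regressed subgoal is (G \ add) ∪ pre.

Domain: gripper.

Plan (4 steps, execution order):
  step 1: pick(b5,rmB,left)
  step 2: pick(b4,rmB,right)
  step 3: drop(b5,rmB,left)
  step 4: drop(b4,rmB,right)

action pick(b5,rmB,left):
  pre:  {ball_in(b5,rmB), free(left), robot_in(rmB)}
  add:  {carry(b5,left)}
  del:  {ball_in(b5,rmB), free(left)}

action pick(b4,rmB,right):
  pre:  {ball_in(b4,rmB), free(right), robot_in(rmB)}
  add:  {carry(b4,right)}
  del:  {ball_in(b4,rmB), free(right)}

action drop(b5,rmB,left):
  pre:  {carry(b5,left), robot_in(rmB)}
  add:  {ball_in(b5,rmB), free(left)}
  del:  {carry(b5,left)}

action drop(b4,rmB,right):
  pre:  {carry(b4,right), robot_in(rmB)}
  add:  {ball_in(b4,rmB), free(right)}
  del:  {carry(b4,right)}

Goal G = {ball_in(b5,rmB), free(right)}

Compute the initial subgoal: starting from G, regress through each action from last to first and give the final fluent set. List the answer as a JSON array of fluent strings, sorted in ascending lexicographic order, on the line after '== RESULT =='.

Work backward from the goal:
  through step 4 (drop(b4,rmB,right)): drop {free(right)}, keep {ball_in(b5,rmB)}, require {carry(b4,right), robot_in(rmB)}
    → {ball_in(b5,rmB), carry(b4,right), robot_in(rmB)}
  through step 3 (drop(b5,rmB,left)): drop {ball_in(b5,rmB)}, keep {carry(b4,right), robot_in(rmB)}, require {carry(b5,left), robot_in(rmB)}
    → {carry(b4,right), carry(b5,left), robot_in(rmB)}
  through step 2 (pick(b4,rmB,right)): drop {carry(b4,right)}, keep {carry(b5,left), robot_in(rmB)}, require {ball_in(b4,rmB), free(right), robot_in(rmB)}
    → {ball_in(b4,rmB), carry(b5,left), free(right), robot_in(rmB)}
  through step 1 (pick(b5,rmB,left)): drop {carry(b5,left)}, keep {ball_in(b4,rmB), free(right), robot_in(rmB)}, require {ball_in(b5,rmB), free(left), robot_in(rmB)}
    → {ball_in(b4,rmB), ball_in(b5,rmB), free(left), free(right), robot_in(rmB)}

== RESULT ==
["ball_in(b4,rmB)", "ball_in(b5,rmB)", "free(left)", "free(right)", "robot_in(rmB)"]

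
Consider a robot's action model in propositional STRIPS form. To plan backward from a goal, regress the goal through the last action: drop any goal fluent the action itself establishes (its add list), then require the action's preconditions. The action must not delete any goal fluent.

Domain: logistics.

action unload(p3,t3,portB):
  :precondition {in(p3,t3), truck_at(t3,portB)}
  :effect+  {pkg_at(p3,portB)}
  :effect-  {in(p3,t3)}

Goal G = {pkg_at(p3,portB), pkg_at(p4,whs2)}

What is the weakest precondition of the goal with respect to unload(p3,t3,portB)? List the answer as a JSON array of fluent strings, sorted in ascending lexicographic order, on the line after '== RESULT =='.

Regress:
  G ∩ del = {}  (empty — regression defined)
  G \ add = {pkg_at(p3,portB), pkg_at(p4,whs2)} \ {pkg_at(p3,portB)} = {pkg_at(p4,whs2)}
  ∪ pre   = {pkg_at(p4,whs2)} ∪ {in(p3,t3), truck_at(t3,portB)}
          = {in(p3,t3), pkg_at(p4,whs2), truck_at(t3,portB)}

== RESULT ==
["in(p3,t3)", "pkg_at(p4,whs2)", "truck_at(t3,portB)"]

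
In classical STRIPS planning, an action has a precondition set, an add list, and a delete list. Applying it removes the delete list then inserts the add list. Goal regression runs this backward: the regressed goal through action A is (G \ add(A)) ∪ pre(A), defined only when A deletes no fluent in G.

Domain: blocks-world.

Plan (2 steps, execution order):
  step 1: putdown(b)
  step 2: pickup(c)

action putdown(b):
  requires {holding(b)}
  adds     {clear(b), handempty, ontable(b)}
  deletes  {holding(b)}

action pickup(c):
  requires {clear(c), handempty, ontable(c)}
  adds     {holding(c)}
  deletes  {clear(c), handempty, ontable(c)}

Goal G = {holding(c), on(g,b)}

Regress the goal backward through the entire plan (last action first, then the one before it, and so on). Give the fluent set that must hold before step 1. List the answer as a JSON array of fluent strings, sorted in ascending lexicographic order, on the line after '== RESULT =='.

Regress step by step:
  through step 2 (pickup(c)): drop {holding(c)}, keep {on(g,b)}, require {clear(c), handempty, ontable(c)}
    → {clear(c), handempty, on(g,b), ontable(c)}
  through step 1 (putdown(b)): drop {handempty}, keep {clear(c), on(g,b), ontable(c)}, require {holding(b)}
    → {clear(c), holding(b), on(g,b), ontable(c)}

== RESULT ==
["clear(c)", "holding(b)", "on(g,b)", "ontable(c)"]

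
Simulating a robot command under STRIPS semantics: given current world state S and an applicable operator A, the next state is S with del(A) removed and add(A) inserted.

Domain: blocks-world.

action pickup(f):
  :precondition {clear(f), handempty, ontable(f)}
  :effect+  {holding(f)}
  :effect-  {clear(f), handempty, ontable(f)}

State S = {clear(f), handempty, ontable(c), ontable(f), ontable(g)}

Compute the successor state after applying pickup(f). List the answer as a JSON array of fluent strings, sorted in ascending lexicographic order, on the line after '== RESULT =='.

Progress:
  pre ⊆ S: {clear(f), handempty, ontable(f)} ⊆ S  — applicable
  S \ del = {ontable(c), ontable(g)}
  ∪ add   = {holding(f), ontable(c), ontable(g)}

== RESULT ==
["holding(f)", "ontable(c)", "ontable(g)"]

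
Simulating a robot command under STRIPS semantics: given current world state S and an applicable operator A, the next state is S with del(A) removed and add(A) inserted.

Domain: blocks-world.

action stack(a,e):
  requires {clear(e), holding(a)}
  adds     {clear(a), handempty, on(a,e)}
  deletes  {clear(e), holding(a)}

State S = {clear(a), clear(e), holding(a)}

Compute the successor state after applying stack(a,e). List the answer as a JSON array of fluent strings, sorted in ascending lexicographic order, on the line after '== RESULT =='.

Progress:
  pre ⊆ S: {clear(e), holding(a)} ⊆ S  — applicable
  S \ del = {clear(a)}
  ∪ add   = {clear(a), handempty, on(a,e)}

== RESULT ==
["clear(a)", "handempty", "on(a,e)"]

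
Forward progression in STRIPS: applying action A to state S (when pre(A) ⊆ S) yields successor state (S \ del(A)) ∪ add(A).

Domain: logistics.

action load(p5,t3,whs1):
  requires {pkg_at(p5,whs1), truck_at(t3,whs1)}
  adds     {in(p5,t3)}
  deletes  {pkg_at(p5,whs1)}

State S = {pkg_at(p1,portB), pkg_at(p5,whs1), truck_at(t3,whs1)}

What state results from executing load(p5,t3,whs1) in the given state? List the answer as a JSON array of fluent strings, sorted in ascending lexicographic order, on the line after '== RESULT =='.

Progress:
  pre ⊆ S: {pkg_at(p5,whs1), truck_at(t3,whs1)} ⊆ S  — applicable
  S \ del = {pkg_at(p1,portB), truck_at(t3,whs1)}
  ∪ add   = {in(p5,t3), pkg_at(p1,portB), truck_at(t3,whs1)}

== RESULT ==
["in(p5,t3)", "pkg_at(p1,portB)", "truck_at(t3,whs1)"]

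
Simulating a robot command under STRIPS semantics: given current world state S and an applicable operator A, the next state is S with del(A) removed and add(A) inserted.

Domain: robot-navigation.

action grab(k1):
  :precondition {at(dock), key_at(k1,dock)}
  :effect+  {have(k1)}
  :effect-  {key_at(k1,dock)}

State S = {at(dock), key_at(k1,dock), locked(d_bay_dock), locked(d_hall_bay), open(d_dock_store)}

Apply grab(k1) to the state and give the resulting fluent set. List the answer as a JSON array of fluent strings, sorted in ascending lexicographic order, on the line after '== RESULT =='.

Compute (S \ del) ∪ add:
  pre ⊆ S: {at(dock), key_at(k1,dock)} ⊆ S  — applicable
  S \ del = {at(dock), locked(d_bay_dock), locked(d_hall_bay), open(d_dock_store)}
  ∪ add   = {at(dock), have(k1), locked(d_bay_dock), locked(d_hall_bay), open(d_dock_store)}

== RESULT ==
["at(dock)", "have(k1)", "locked(d_bay_dock)", "locked(d_hall_bay)", "open(d_dock_store)"]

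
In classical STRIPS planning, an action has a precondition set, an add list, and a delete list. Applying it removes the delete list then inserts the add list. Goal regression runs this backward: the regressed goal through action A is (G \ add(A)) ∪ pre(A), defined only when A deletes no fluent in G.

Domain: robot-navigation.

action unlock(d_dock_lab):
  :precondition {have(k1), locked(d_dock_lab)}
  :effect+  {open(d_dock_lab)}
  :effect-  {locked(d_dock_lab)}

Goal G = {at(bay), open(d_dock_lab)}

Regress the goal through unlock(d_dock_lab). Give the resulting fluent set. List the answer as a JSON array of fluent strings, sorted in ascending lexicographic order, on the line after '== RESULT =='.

Compute (G \ add) ∪ pre:
  G ∩ del = {}  (empty — regression defined)
  G \ add = {at(bay), open(d_dock_lab)} \ {open(d_dock_lab)} = {at(bay)}
  ∪ pre   = {at(bay)} ∪ {have(k1), locked(d_dock_lab)}
          = {at(bay), have(k1), locked(d_dock_lab)}

== RESULT ==
["at(bay)", "have(k1)", "locked(d_dock_lab)"]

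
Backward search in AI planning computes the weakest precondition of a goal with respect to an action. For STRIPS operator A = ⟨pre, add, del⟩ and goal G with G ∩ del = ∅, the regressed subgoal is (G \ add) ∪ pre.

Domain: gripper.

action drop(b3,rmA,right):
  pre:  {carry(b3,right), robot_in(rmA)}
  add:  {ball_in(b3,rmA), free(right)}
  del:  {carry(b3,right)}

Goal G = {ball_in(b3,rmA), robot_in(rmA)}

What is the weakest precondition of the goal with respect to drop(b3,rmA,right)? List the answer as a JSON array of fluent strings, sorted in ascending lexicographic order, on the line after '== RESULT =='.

Regress:
  G ∩ del = {}  (empty — regression defined)
  G \ add = {ball_in(b3,rmA), robot_in(rmA)} \ {ball_in(b3,rmA), free(right)} = {robot_in(rmA)}
  ∪ pre   = {robot_in(rmA)} ∪ {carry(b3,right), robot_in(rmA)}
          = {carry(b3,right), robot_in(rmA)}

== RESULT ==
["carry(b3,right)", "robot_in(rmA)"]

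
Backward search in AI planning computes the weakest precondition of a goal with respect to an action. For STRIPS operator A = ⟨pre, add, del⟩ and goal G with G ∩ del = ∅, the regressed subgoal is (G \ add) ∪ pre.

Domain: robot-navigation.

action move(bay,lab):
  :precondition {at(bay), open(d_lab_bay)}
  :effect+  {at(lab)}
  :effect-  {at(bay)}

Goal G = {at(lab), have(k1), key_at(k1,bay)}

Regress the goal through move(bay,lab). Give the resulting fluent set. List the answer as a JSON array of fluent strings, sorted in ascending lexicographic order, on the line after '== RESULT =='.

Compute (G \ add) ∪ pre:
  G ∩ del = {}  (empty — regression defined)
  G \ add = {at(lab), have(k1), key_at(k1,bay)} \ {at(lab)} = {have(k1), key_at(k1,bay)}
  ∪ pre   = {have(k1), key_at(k1,bay)} ∪ {at(bay), open(d_lab_bay)}
          = {at(bay), have(k1), key_at(k1,bay), open(d_lab_bay)}

== RESULT ==
["at(bay)", "have(k1)", "key_at(k1,bay)", "open(d_lab_bay)"]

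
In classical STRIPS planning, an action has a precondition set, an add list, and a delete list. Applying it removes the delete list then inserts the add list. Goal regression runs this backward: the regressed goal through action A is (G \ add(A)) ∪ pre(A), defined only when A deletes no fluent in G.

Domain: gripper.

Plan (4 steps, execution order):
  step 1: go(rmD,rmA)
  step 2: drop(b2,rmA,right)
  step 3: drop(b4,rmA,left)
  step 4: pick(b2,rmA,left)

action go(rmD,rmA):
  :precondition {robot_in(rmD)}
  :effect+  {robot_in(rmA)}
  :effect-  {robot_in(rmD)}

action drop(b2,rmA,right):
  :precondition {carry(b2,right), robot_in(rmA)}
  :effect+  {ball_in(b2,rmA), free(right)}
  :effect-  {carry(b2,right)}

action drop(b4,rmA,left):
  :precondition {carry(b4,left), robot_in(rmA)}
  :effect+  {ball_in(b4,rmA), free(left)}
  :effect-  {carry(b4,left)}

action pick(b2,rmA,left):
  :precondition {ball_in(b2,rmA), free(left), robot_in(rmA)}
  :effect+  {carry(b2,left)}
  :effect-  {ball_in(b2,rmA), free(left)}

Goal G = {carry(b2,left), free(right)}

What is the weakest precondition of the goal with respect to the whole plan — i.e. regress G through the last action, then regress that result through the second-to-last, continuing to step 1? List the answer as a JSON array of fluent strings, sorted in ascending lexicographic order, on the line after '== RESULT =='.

Work backward from the goal:
  through step 4 (pick(b2,rmA,left)): drop {carry(b2,left)}, keep {free(right)}, require {ball_in(b2,rmA), free(left), robot_in(rmA)}
    → {ball_in(b2,rmA), free(left), free(right), robot_in(rmA)}
  through step 3 (drop(b4,rmA,left)): drop {free(left)}, keep {ball_in(b2,rmA), free(right), robot_in(rmA)}, require {carry(b4,left), robot_in(rmA)}
    → {ball_in(b2,rmA), carry(b4,left), free(right), robot_in(rmA)}
  through step 2 (drop(b2,rmA,right)): drop {ball_in(b2,rmA), free(right)}, keep {carry(b4,left), robot_in(rmA)}, require {carry(b2,right), robot_in(rmA)}
    → {carry(b2,right), carry(b4,left), robot_in(rmA)}
  through step 1 (go(rmD,rmA)): drop {robot_in(rmA)}, keep {carry(b2,right), carry(b4,left)}, require {robot_in(rmD)}
    → {carry(b2,right), carry(b4,left), robot_in(rmD)}

== RESULT ==
["carry(b2,right)", "carry(b4,left)", "robot_in(rmD)"]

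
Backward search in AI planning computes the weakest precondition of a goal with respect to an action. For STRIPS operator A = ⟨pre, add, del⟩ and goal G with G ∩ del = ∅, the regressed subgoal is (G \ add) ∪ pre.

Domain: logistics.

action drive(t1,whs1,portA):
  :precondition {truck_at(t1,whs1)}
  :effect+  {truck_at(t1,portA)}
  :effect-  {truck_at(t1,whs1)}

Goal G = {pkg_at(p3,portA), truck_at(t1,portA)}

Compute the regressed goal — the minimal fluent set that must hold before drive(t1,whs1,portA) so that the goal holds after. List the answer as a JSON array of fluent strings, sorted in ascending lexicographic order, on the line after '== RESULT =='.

Regress:
  G ∩ del = {}  (empty — regression defined)
  G \ add = {pkg_at(p3,portA), truck_at(t1,portA)} \ {truck_at(t1,portA)} = {pkg_at(p3,portA)}
  ∪ pre   = {pkg_at(p3,portA)} ∪ {truck_at(t1,whs1)}
          = {pkg_at(p3,portA), truck_at(t1,whs1)}

== RESULT ==
["pkg_at(p3,portA)", "truck_at(t1,whs1)"]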